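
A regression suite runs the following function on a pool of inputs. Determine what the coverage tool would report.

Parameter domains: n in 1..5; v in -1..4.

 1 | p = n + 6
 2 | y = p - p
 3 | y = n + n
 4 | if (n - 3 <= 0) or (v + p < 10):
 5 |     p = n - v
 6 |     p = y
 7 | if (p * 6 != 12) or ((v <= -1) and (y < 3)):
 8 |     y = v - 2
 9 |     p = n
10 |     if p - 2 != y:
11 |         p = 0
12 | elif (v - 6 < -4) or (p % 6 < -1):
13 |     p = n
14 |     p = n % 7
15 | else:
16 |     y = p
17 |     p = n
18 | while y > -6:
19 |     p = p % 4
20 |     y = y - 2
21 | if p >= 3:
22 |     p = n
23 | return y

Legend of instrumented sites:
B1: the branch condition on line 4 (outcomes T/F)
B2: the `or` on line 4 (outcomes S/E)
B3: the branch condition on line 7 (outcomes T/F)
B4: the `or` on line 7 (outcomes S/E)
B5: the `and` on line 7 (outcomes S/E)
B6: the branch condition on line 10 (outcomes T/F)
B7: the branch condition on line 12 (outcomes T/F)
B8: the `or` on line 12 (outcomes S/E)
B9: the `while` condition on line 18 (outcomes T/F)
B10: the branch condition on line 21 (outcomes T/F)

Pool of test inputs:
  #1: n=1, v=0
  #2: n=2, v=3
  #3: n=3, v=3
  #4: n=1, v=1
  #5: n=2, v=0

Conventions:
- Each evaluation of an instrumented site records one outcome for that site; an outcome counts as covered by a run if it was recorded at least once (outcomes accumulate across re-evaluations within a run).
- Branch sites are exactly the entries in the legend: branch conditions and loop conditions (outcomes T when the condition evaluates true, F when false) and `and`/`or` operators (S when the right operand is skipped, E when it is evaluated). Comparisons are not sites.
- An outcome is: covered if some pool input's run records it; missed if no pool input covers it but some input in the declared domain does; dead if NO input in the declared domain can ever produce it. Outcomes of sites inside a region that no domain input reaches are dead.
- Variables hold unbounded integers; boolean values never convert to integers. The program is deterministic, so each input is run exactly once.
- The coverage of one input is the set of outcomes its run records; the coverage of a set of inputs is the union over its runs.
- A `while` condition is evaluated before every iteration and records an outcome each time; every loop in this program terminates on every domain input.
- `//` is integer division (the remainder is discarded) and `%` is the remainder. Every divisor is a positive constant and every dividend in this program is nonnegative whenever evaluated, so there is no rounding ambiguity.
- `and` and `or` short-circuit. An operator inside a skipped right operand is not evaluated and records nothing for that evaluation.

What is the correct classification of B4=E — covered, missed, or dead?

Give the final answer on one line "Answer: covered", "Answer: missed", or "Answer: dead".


B4=E is recorded by pool input(s) 1, 4 -> covered
Answer: covered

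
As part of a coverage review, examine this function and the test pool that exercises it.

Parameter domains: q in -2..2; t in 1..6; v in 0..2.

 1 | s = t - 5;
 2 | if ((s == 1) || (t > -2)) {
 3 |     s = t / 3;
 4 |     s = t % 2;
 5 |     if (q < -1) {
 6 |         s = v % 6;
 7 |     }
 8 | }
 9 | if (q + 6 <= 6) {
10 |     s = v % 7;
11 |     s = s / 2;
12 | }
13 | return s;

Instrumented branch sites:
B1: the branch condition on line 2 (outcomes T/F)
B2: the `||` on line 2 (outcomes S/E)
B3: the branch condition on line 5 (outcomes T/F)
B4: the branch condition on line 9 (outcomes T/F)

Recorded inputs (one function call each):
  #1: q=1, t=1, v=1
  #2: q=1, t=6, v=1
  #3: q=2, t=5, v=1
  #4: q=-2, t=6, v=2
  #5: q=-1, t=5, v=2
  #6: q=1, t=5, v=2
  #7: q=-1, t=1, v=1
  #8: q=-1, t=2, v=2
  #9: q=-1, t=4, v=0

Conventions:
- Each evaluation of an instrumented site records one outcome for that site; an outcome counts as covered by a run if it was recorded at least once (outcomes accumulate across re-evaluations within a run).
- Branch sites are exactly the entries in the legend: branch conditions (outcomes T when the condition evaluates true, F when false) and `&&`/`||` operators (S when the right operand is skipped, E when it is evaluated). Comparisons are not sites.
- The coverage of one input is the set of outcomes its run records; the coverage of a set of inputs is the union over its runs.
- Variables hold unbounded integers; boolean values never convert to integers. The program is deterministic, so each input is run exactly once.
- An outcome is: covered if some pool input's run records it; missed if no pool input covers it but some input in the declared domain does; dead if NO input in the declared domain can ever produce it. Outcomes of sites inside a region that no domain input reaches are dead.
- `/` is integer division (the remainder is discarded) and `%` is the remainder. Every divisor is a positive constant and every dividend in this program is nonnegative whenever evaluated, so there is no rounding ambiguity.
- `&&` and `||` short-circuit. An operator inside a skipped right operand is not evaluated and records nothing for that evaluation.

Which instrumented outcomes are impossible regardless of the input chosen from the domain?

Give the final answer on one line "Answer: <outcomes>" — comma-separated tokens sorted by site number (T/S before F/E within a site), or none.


exhaustive pass over the 90-input domain:
  B1=F: no domain input ever produces it -> dead
  reachable outcomes have witnesses, e.g. B1=T (e.g. q=-2, t=1, v=0), B2=S (e.g. q=-2, t=6, v=0), B2=E (e.g. q=-2, t=1, v=0), B3=T (e.g. q=-2, t=1, v=0)
Answer: B1=F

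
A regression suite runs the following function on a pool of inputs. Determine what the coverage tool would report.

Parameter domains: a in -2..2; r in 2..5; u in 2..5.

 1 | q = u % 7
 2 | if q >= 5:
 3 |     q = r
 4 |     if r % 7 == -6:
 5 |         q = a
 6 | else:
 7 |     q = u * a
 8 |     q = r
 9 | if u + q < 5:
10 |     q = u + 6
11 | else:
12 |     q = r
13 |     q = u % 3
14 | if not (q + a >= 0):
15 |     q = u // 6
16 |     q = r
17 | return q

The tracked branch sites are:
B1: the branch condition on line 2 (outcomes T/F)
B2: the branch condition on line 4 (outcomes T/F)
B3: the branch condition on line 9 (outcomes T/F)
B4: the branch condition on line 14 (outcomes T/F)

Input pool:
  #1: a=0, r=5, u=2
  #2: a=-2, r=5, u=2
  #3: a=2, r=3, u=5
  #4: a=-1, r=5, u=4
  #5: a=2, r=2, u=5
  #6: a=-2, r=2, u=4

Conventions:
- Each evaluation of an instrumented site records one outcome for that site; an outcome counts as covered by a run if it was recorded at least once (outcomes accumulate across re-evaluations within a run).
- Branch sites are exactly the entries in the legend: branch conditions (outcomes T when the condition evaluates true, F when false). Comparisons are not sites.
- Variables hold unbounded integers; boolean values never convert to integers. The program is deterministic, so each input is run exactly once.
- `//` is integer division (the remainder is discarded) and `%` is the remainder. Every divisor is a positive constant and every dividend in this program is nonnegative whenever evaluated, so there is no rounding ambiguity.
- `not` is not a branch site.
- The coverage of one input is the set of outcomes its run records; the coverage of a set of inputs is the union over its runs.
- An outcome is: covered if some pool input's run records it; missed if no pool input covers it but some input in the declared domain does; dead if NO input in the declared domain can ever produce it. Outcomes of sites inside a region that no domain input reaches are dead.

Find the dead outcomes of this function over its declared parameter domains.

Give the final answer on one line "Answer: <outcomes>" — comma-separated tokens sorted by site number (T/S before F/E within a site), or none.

checking every outcome against all 80 domain inputs:
  B2=T: unreachable across the whole domain -> dead
  reachable outcomes have witnesses, e.g. B1=T (e.g. a=-2, r=2, u=5), B1=F (e.g. a=-2, r=2, u=2), B2=F (e.g. a=-2, r=2, u=5), B3=T (e.g. a=-2, r=2, u=2)

Answer: B2=T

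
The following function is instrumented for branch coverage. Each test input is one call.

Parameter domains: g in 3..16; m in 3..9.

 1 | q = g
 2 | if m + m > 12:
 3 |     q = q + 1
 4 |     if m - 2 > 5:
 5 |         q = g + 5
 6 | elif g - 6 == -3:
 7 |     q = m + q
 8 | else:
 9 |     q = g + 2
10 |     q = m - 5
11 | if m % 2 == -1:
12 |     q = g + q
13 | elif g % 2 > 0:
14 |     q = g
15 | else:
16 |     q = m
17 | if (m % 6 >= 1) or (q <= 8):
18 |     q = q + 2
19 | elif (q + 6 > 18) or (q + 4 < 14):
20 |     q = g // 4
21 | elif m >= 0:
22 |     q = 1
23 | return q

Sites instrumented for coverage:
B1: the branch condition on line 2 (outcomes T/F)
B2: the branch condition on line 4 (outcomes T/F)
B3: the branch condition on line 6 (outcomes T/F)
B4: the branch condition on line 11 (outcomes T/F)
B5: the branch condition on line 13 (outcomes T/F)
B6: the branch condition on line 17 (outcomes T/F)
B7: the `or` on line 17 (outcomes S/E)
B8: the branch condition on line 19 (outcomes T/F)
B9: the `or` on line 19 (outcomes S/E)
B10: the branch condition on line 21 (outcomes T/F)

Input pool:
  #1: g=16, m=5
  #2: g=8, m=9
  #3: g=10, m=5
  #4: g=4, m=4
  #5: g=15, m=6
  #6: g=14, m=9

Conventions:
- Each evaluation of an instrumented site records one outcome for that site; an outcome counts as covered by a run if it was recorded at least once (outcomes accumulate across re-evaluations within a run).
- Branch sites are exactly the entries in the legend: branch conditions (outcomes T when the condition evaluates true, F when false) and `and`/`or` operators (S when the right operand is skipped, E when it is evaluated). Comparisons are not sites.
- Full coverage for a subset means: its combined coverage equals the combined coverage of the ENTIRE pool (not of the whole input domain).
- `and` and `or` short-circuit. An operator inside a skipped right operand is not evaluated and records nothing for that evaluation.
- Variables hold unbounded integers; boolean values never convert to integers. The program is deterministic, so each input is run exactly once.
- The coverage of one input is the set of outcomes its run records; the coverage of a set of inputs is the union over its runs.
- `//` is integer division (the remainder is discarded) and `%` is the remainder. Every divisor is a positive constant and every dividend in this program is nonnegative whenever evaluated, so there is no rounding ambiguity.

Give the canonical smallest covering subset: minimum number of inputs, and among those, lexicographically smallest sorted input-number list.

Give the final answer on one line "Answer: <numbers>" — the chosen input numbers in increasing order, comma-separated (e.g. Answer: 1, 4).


#1 (g=16, m=5) -> B1->F, B3->F, B4->F, B5->F, B7->S, B6->T; covered: B1=F, B3=F, B4=F, B5=F, B6=T, B7=S
#2 (g=8, m=9) -> B1->T, B2->T, B4->F, B5->F, B7->S, B6->T; covered: B1=T, B2=T, B4=F, B5=F, B6=T, B7=S
#3 (g=10, m=5) -> B1->F, B3->F, B4->F, B5->F, B7->S, B6->T; covered: B1=F, B3=F, B4=F, B5=F, B6=T, B7=S
#4 (g=4, m=4) -> B1->F, B3->F, B4->F, B5->F, B7->S, B6->T; covered: B1=F, B3=F, B4=F, B5=F, B6=T, B7=S
#5 (g=15, m=6) -> B1->F, B3->F, B4->F, B5->T, B7->E, B6->F, B9->S, B8->T; covered: B1=F, B3=F, B4=F, B5=T, B6=F, B7=E, B8=T, B9=S
#6 (g=14, m=9) -> B1->T, B2->T, B4->F, B5->F, B7->S, B6->T; covered: B1=T, B2=T, B4=F, B5=F, B6=T, B7=S
together the pool reaches 13 outcomes: B1=T, B1=F, B2=T, B3=F, B4=F, B5=T, B5=F, B6=T, B6=F, B7=S, B7=E, B8=T, B9=S
every size-1 subset falls short of the 13 outcomes (best: 8/13)
the canonical winner is {2, 5}: size 2, full 13-outcome coverage, earliest index list among size-2 covers
Answer: 2, 5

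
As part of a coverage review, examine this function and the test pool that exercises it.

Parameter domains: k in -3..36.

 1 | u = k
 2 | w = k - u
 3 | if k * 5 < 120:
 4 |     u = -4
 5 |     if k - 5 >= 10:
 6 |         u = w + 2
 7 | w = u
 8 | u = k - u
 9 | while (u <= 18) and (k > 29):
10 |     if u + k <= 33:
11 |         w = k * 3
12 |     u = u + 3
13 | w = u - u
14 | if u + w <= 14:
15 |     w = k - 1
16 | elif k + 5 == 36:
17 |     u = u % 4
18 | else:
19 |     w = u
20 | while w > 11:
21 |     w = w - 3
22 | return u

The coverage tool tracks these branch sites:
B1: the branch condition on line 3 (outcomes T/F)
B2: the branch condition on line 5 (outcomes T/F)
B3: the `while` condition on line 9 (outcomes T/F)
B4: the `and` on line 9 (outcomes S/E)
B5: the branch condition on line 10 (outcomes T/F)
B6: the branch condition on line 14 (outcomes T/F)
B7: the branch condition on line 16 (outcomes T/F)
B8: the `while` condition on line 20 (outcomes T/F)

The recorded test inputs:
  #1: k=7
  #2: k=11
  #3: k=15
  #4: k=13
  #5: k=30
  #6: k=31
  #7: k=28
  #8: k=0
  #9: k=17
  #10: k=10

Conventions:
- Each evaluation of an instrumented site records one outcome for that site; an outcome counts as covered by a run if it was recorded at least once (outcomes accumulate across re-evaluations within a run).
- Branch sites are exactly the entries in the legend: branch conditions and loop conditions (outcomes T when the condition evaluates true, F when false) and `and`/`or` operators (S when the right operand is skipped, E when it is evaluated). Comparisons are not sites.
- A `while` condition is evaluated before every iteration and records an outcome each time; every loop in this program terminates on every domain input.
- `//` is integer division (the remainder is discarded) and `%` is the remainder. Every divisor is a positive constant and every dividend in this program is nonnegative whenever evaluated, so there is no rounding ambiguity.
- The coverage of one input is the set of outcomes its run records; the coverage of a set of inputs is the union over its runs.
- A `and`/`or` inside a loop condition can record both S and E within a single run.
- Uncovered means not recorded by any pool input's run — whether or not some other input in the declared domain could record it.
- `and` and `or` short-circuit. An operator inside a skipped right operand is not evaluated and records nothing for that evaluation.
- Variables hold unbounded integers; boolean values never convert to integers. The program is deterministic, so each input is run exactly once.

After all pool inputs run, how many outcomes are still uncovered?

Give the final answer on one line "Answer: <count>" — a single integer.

input #1, k=7: events B1->T, B2->F, B4->E, B3->F, B6->T, B8->F; outcomes B1=T, B2=F, B3=F, B4=E, B6=T, B8=F
input #2, k=11: events B1->T, B2->F, B4->E, B3->F, B6->F, B7->F, B8->T, B8->T, B8->F; outcomes B1=T, B2=F, B3=F, B4=E, B6=F, B7=F, B8=T, B8=F
input #3, k=15: events B1->T, B2->T, B4->E, B3->F, B6->T, B8->T, B8->F; outcomes B1=T, B2=T, B3=F, B4=E, B6=T, B8=T, B8=F
input #4, k=13: events B1->T, B2->F, B4->E, B3->F, B6->F, B7->F, B8->T, B8->T, B8->F; outcomes B1=T, B2=F, B3=F, B4=E, B6=F, B7=F, B8=T, B8=F
input #5, k=30: events B1->F, B4->E, B3->T, B5->T, B4->E, B3->T, B5->T, B4->E, B3->T, B5->F, B4->E, B3->T, B5->F, B4->E, ...; outcomes B1=F, B3=T, B3=F, B4=S, B4=E, B5=T, B5=F, B6=F, B7=F, B8=T, B8=F
input #6, k=31: events B1->F, B4->E, B3->T, B5->T, B4->E, B3->T, B5->F, B4->E, B3->T, B5->F, B4->E, B3->T, B5->F, B4->E, ...; outcomes B1=F, B3=T, B3=F, B4=S, B4=E, B5=T, B5=F, B6=F, B7=T, B8=F
input #7, k=28: events B1->F, B4->E, B3->F, B6->T, B8->T, B8->T, B8->T, B8->T, B8->T, B8->T, B8->F; outcomes B1=F, B3=F, B4=E, B6=T, B8=T, B8=F
input #8, k=0: events B1->T, B2->F, B4->E, B3->F, B6->T, B8->F; outcomes B1=T, B2=F, B3=F, B4=E, B6=T, B8=F
input #9, k=17: events B1->T, B2->T, B4->E, B3->F, B6->F, B7->F, B8->T, B8->T, B8->F; outcomes B1=T, B2=T, B3=F, B4=E, B6=F, B7=F, B8=T, B8=F
input #10, k=10: events B1->T, B2->F, B4->E, B3->F, B6->T, B8->F; outcomes B1=T, B2=F, B3=F, B4=E, B6=T, B8=F
union over the pool: B1=T, B1=F, B2=T, B2=F, B3=T, B3=F, B4=S, B4=E, B5=T, B5=F, B6=T, B6=F, B7=T, B7=F, B8=T, B8=F
uncovered (0 of 16): none

Answer: 0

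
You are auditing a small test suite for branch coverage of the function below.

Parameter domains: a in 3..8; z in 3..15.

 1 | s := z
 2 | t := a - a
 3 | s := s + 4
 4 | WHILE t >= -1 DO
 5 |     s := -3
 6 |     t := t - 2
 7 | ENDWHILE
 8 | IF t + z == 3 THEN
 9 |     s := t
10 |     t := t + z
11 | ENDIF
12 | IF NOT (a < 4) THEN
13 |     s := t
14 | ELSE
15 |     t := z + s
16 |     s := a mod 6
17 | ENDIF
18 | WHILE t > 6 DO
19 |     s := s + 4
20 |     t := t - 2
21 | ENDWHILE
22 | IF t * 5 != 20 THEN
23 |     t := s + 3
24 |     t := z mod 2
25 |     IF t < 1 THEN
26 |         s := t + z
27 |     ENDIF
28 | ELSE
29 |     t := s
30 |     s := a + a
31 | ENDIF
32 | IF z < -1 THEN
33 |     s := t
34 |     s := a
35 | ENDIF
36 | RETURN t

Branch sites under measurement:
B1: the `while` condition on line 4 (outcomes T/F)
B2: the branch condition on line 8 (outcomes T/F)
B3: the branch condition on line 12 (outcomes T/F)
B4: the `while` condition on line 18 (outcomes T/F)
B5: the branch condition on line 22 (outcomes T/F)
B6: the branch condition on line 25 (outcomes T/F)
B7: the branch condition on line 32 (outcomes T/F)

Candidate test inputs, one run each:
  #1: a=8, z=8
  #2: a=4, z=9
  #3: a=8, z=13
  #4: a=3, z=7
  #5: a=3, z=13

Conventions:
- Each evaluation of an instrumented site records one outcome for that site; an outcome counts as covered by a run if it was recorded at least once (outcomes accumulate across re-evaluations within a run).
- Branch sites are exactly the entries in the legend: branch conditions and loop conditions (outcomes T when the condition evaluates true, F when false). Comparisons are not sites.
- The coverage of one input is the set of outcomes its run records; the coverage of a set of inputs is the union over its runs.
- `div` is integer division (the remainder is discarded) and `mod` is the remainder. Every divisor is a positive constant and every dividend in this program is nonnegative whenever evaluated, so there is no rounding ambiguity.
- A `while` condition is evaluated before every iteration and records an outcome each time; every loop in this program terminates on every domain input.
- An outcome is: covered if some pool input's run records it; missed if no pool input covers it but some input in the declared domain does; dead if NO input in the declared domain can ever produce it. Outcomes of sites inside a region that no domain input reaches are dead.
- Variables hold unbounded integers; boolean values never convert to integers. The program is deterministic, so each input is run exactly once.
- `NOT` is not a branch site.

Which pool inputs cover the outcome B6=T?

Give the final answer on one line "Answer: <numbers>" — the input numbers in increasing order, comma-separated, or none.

input #1 (a=8, z=8): covers B6=T
input #2 (a=4, z=9): misses B6=T
input #3 (a=8, z=13): misses B6=T
input #4 (a=3, z=7): misses B6=T
input #5 (a=3, z=13): misses B6=T

Answer: 1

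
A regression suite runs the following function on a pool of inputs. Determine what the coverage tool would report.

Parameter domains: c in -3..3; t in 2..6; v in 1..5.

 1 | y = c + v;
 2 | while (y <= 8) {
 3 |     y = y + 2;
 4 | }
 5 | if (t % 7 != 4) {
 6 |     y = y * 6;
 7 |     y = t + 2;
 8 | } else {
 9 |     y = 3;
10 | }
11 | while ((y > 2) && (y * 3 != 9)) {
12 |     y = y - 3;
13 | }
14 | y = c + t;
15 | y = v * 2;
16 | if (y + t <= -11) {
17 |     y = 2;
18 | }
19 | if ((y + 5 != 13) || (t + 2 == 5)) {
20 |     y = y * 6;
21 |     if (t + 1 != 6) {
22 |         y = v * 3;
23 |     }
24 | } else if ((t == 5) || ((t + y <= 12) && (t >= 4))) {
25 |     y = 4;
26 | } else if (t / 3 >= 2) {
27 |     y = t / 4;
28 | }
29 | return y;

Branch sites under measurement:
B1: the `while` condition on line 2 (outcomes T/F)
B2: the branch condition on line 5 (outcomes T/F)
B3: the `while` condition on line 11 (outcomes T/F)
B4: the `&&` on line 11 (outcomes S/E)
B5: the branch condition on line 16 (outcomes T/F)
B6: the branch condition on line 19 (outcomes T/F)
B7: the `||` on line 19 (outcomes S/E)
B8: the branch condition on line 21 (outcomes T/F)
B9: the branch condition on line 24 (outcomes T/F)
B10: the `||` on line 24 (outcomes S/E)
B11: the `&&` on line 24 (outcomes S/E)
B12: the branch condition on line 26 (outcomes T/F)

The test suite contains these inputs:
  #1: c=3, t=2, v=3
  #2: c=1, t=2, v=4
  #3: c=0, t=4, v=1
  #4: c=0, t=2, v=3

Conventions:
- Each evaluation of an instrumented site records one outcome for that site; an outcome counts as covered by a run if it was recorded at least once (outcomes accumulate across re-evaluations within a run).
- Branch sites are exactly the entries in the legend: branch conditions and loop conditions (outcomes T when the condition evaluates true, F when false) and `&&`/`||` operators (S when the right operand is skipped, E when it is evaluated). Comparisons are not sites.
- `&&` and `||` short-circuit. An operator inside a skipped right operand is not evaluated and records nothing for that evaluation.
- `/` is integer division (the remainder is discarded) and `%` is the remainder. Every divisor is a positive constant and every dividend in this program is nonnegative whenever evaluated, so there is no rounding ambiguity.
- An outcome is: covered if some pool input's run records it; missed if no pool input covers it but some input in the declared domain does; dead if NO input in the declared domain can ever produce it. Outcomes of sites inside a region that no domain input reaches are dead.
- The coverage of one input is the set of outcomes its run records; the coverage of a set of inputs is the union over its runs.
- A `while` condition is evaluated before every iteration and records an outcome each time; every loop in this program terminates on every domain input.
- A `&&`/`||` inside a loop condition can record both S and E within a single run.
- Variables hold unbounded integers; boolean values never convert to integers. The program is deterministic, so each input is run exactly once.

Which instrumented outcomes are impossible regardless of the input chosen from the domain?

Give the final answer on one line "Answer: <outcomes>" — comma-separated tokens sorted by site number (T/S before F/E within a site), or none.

running all 175 domain inputs and tallying outcomes:
  B5=T: no domain input ever produces it -> dead
  reachable outcomes have witnesses, e.g. B1=T (e.g. c=-3, t=2, v=1), B1=F (e.g. c=-3, t=2, v=1), B2=T (e.g. c=-3, t=2, v=1), B2=F (e.g. c=-3, t=4, v=1)

Answer: B5=T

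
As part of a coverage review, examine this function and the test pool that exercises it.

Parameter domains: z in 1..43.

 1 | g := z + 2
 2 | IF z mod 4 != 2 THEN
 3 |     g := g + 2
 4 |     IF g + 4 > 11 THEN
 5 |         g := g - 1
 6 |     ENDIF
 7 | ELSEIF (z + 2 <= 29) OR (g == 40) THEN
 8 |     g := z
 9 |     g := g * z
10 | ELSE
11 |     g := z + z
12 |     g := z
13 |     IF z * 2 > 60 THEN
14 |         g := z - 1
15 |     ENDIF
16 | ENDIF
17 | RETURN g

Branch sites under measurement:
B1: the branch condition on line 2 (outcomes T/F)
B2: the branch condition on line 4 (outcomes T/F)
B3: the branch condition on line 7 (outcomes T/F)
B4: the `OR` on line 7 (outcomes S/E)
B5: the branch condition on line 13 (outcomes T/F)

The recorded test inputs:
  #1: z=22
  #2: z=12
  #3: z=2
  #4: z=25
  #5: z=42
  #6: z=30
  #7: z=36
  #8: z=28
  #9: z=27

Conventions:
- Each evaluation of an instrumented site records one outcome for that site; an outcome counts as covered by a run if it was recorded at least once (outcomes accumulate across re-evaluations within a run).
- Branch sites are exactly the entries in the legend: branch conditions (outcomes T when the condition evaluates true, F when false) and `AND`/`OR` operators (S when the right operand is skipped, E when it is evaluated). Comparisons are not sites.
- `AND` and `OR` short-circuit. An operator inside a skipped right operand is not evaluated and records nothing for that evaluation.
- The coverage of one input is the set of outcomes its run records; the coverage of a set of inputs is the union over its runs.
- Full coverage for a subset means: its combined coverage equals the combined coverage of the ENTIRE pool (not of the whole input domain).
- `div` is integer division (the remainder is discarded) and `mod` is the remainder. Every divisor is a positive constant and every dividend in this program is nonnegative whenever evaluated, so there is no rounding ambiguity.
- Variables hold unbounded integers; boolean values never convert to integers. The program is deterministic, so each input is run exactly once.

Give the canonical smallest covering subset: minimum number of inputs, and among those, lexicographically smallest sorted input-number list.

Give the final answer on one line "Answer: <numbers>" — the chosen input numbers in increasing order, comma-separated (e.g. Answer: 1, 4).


#1 (z=22) -> covered: B1=F, B3=T, B4=S
#2 (z=12) -> covered: B1=T, B2=T
#3 (z=2) -> covered: B1=F, B3=T, B4=S
#4 (z=25) -> covered: B1=T, B2=T
#5 (z=42) -> covered: B1=F, B3=F, B4=E, B5=T
#6 (z=30) -> covered: B1=F, B3=F, B4=E, B5=F
#7 (z=36) -> covered: B1=T, B2=T
#8 (z=28) -> covered: B1=T, B2=T
#9 (z=27) -> covered: B1=T, B2=T
together the pool reaches 9 outcomes: B1=T, B1=F, B2=T, B3=T, B3=F, B4=S, B4=E, B5=T, B5=F
every size-1 subset falls short of the 9 outcomes (best: 4/9)
every size-2 subset falls short of the 9 outcomes (best: 6/9)
every size-3 subset falls short of the 9 outcomes (best: 8/9)
at size 4, {1, 2, 5, 6} reaches all 9 outcomes; every lexicographically earlier size-4 subset fails
Answer: 1, 2, 5, 6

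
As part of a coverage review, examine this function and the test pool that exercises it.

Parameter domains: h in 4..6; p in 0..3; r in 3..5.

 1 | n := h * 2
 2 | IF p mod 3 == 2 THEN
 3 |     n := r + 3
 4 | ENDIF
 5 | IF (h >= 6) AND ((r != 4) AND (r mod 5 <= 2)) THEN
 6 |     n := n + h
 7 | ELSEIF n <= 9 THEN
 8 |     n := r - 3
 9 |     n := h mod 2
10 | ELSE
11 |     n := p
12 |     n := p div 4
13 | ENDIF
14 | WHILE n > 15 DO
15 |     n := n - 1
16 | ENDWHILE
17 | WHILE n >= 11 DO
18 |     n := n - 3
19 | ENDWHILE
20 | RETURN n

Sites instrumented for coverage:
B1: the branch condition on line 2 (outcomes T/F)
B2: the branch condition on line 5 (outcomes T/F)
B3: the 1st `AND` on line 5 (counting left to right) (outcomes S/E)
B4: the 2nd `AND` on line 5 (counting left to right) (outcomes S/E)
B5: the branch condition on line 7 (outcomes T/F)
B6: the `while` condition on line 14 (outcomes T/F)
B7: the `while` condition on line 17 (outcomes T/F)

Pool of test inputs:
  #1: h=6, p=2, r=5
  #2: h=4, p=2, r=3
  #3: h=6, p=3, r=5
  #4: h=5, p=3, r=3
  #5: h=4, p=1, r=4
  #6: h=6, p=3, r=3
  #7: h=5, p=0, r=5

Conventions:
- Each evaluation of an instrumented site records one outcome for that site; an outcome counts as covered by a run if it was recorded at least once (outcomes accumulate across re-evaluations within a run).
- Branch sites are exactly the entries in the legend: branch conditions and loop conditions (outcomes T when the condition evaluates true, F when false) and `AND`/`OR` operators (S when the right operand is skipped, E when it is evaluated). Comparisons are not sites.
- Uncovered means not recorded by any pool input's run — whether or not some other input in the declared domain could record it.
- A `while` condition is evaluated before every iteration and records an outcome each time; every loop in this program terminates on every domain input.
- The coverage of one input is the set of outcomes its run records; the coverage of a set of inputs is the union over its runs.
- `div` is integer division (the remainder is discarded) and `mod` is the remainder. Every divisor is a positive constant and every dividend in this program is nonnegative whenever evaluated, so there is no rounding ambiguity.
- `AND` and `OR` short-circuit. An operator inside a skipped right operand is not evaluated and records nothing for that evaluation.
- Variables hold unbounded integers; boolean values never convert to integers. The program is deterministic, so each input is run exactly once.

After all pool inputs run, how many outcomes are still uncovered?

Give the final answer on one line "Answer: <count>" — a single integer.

run #1 (h=6, p=2, r=5) records B1=T, B2=T, B3=E, B4=E, B6=F, B7=T, B7=F
run #2 (h=4, p=2, r=3) records B1=T, B2=F, B3=S, B5=T, B6=F, B7=F
run #3 (h=6, p=3, r=5) records B1=F, B2=T, B3=E, B4=E, B6=T, B6=F, B7=T, B7=F
run #4 (h=5, p=3, r=3) records B1=F, B2=F, B3=S, B5=F, B6=F, B7=F
run #5 (h=4, p=1, r=4) records B1=F, B2=F, B3=S, B5=T, B6=F, B7=F
run #6 (h=6, p=3, r=3) records B1=F, B2=F, B3=E, B4=E, B5=F, B6=F, B7=F
run #7 (h=5, p=0, r=5) records B1=F, B2=F, B3=S, B5=F, B6=F, B7=F
union over the pool: B1=T, B1=F, B2=T, B2=F, B3=S, B3=E, B4=E, B5=T, B5=F, B6=T, B6=F, B7=T, B7=F
uncovered (1 of 14): B4=S

Answer: 1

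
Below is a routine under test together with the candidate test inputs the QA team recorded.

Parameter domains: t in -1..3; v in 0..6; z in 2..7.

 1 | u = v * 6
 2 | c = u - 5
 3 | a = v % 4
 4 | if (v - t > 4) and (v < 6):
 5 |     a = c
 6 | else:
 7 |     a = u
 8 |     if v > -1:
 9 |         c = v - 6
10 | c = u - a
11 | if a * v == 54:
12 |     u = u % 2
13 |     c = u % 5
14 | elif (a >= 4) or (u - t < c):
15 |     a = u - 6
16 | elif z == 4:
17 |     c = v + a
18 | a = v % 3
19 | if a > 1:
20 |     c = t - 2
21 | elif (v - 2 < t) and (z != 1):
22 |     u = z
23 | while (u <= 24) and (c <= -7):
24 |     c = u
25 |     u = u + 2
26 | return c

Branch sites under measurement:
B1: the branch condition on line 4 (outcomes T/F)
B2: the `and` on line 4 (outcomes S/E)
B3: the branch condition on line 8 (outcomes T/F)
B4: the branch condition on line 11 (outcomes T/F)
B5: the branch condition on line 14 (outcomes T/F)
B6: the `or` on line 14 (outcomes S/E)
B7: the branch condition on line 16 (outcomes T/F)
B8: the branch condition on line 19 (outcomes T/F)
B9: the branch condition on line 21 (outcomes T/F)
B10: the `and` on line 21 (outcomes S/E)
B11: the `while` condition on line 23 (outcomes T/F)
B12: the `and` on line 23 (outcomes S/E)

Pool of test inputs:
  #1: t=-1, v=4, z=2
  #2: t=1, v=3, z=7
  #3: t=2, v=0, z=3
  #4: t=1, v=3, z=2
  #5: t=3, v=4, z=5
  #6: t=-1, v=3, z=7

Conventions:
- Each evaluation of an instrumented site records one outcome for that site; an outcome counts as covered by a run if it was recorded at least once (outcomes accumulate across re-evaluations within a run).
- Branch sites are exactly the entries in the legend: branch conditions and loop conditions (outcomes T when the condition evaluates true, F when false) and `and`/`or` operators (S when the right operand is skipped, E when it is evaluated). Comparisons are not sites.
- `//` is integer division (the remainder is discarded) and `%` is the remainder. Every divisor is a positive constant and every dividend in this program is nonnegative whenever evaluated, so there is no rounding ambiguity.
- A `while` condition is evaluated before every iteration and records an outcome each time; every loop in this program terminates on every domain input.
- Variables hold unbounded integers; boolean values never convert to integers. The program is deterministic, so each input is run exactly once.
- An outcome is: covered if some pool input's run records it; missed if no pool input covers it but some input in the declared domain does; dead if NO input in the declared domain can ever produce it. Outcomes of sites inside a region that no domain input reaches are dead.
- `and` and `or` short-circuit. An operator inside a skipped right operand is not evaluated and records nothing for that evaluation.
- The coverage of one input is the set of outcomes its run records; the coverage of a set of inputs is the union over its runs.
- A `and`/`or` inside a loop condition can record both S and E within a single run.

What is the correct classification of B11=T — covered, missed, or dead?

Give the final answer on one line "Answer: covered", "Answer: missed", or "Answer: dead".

no pool input records B11=T
checking all 210 inputs in the declared domain: B11=T is never recorded -> dead

Answer: dead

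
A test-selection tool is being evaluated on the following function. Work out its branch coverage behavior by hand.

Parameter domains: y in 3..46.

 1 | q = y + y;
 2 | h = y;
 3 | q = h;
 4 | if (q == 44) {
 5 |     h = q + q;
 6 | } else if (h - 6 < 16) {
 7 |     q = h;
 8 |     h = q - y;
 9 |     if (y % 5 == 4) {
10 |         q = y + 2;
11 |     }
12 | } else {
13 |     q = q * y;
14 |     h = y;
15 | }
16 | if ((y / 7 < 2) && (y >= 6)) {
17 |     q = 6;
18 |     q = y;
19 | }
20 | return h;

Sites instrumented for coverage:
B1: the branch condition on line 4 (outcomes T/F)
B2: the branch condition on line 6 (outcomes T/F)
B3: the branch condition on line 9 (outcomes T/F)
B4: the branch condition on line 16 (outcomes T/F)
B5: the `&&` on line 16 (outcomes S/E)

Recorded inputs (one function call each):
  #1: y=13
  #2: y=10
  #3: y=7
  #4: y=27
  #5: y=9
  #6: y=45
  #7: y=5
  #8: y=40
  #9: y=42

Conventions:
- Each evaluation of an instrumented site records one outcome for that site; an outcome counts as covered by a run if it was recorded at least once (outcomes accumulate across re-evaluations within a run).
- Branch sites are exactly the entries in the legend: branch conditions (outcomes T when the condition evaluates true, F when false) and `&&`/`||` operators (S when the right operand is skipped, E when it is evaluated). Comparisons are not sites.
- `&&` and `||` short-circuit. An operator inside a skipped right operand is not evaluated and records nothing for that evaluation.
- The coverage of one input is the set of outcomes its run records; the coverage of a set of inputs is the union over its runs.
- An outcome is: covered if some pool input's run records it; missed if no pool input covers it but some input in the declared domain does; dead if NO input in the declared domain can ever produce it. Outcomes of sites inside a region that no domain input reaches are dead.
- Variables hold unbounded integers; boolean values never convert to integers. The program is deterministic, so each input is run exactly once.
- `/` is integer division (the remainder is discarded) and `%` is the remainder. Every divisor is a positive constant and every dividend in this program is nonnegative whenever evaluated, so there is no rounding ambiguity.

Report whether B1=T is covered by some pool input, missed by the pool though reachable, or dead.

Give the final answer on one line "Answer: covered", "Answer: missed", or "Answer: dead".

no pool input records B1=T
but domain input (y=44) does record it -> reachable, so missed

Answer: missed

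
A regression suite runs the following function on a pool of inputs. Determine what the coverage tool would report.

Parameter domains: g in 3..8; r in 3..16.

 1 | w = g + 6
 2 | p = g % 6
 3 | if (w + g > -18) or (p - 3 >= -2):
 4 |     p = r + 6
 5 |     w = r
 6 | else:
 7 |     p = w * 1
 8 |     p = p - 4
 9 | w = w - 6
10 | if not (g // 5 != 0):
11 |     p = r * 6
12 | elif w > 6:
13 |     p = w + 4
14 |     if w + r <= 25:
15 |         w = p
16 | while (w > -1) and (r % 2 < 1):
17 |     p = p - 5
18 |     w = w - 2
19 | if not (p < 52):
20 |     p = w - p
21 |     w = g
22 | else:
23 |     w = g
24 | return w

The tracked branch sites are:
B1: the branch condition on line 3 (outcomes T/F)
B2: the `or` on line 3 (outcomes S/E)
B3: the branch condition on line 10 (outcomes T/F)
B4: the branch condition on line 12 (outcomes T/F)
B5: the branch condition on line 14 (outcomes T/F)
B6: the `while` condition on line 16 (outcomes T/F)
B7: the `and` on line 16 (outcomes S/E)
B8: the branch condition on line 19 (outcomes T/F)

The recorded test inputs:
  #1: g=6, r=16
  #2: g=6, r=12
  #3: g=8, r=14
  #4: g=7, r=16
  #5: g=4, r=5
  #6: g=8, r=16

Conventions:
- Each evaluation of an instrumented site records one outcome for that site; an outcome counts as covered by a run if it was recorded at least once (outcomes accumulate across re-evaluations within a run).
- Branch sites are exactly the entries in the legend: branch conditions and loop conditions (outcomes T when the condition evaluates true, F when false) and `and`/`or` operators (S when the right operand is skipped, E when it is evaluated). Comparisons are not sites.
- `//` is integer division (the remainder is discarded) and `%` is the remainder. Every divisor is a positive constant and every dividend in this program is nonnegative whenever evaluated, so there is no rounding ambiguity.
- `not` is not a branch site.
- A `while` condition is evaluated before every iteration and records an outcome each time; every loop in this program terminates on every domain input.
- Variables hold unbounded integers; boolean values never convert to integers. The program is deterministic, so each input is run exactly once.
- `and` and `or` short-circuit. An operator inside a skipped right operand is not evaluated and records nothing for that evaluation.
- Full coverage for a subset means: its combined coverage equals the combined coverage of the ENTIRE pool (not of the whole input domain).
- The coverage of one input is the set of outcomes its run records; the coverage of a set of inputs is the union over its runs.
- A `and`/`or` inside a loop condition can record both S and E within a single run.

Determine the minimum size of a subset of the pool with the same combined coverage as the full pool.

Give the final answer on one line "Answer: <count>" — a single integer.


#1 (g=6, r=16) -> B2->S, B1->T, B3->F, B4->T, B5->F, B7->E, B6->T, B7->E, B6->T, B7->E, B6->T, B7->E, B6->T, B7->E, ...; covered: B1=T, B2=S, B3=F, B4=T, B5=F, B6=T, B6=F, B7=S, B7=E, B8=F
#2 (g=6, r=12) -> B2->S, B1->T, B3->F, B4->F, B7->E, B6->T, B7->E, B6->T, B7->E, B6->T, B7->E, B6->T, B7->S, B6->F, ...; covered: B1=T, B2=S, B3=F, B4=F, B6=T, B6=F, B7=S, B7=E, B8=F
#3 (g=8, r=14) -> B2->S, B1->T, B3->F, B4->T, B5->T, B7->E, B6->T, B7->E, B6->T, B7->E, B6->T, B7->E, B6->T, B7->E, ...; covered: B1=T, B2=S, B3=F, B4=T, B5=T, B6=T, B6=F, B7=S, B7=E, B8=F
#4 (g=7, r=16) -> B2->S, B1->T, B3->F, B4->T, B5->F, B7->E, B6->T, B7->E, B6->T, B7->E, B6->T, B7->E, B6->T, B7->E, ...; covered: B1=T, B2=S, B3=F, B4=T, B5=F, B6=T, B6=F, B7=S, B7=E, B8=F
#5 (g=4, r=5) -> B2->S, B1->T, B3->T, B7->S, B6->F, B8->F; covered: B1=T, B2=S, B3=T, B6=F, B7=S, B8=F
#6 (g=8, r=16) -> B2->S, B1->T, B3->F, B4->T, B5->F, B7->E, B6->T, B7->E, B6->T, B7->E, B6->T, B7->E, B6->T, B7->E, ...; covered: B1=T, B2=S, B3=F, B4=T, B5=F, B6=T, B6=F, B7=S, B7=E, B8=F
union over all inputs: B1=T, B2=S, B3=T, B3=F, B4=T, B4=F, B5=T, B5=F, B6=T, B6=F, B7=S, B7=E, B8=F (13 outcomes)
every size-1 subset falls short of the 13 outcomes (best: 10/13)
every size-2 subset falls short of the 13 outcomes (best: 11/13)
every size-3 subset falls short of the 13 outcomes (best: 12/13)
size 4: inputs {1, 2, 3, 5} cover all 13 outcomes, and no lexicographically smaller subset of this size does
Answer: 4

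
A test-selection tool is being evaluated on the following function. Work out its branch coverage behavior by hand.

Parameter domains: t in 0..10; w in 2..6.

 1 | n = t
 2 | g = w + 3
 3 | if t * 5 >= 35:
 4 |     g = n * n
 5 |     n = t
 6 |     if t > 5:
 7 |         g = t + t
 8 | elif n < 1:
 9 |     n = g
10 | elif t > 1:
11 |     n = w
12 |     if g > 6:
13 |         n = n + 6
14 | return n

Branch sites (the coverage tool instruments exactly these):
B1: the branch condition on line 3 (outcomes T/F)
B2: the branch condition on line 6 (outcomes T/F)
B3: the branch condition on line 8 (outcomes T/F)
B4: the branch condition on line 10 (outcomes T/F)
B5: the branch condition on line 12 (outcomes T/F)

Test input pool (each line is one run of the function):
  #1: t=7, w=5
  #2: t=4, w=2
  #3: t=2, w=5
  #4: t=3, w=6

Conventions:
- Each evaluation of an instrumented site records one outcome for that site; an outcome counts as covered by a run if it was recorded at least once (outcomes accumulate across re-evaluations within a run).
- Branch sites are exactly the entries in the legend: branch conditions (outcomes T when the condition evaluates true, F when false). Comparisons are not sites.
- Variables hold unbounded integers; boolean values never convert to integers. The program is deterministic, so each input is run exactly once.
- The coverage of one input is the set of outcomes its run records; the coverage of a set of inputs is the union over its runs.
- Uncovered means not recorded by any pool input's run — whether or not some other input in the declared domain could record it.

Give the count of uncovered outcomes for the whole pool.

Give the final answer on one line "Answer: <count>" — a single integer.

test 1 (t=7, w=5) hits B1=T, B2=T
test 2 (t=4, w=2) hits B1=F, B3=F, B4=T, B5=F
test 3 (t=2, w=5) hits B1=F, B3=F, B4=T, B5=T
test 4 (t=3, w=6) hits B1=F, B3=F, B4=T, B5=T
union over the pool: B1=T, B1=F, B2=T, B3=F, B4=T, B5=T, B5=F
uncovered (3 of 10): B2=F, B3=T, B4=F

Answer: 3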